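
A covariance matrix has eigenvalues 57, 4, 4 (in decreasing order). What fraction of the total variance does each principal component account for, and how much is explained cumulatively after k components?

Step 1 — total variance = trace(Sigma) = Σ λ_i = 57 + 4 + 4 = 65.

Step 2 — fraction explained by component i = λ_i / Σ λ:
  PC1: 57/65 = 0.8769
  PC2: 4/65 = 0.0615
  PC3: 4/65 = 0.0615

Step 3 — cumulative fraction after k components = (λ_1 + ... + λ_k) / Σ λ:
  k = 1: 57/65 = 0.8769
  k = 2: (57 + 4)/65 = 61/65 = 0.9385
  k = 3: (57 + 4 + 4)/65 = 65/65 = 1

Summary (fraction, with percent):

explained: PC1 0.8769 (87.69%), PC2 0.0615 (6.15%), PC3 0.0615 (6.15%);  cumulative: 0.8769, 0.9385, 1


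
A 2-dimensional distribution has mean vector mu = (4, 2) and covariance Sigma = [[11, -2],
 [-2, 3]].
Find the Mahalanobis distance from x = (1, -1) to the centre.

Step 1 — centre the observation: (x - mu) = (-3, -3).

Step 2 — invert Sigma. det(Sigma) = 11·3 - (-2)² = 29.
  Sigma^{-1} = (1/det) · [[d, -b], [-b, a]] = [[0.1034, 0.069],
 [0.069, 0.3793]].

Step 3 — form the quadratic (x - mu)^T · Sigma^{-1} · (x - mu):
  Sigma^{-1} · (x - mu) = (-0.5172, -1.3448).
  (x - mu)^T · [Sigma^{-1} · (x - mu)] = (-3)·(-0.5172) + (-3)·(-1.3448) = 5.5862.

Step 4 — take square root: d = √(5.5862) ≈ 2.3635.

d(x, mu) = √(5.5862) ≈ 2.3635


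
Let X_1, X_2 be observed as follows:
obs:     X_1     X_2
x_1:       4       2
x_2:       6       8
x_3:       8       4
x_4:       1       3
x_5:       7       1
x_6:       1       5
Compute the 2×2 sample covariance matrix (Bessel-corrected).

Step 1 — column means:
  mean(X_1) = (4 + 6 + 8 + 1 + 7 + 1) / 6 = 27/6 = 4.5
  mean(X_2) = (2 + 8 + 4 + 3 + 1 + 5) / 6 = 23/6 = 3.8333

Step 2 — sample covariance S[i,j] = (1/(n-1)) · Σ_k (x_{k,i} - mean_i) · (x_{k,j} - mean_j), with n-1 = 5.
  S[X_1,X_1] = ((-0.5)·(-0.5) + (1.5)·(1.5) + (3.5)·(3.5) + (-3.5)·(-3.5) + (2.5)·(2.5) + (-3.5)·(-3.5)) / 5 = 45.5/5 = 9.1
  S[X_1,X_2] = ((-0.5)·(-1.8333) + (1.5)·(4.1667) + (3.5)·(0.1667) + (-3.5)·(-0.8333) + (2.5)·(-2.8333) + (-3.5)·(1.1667)) / 5 = -0.5/5 = -0.1
  S[X_2,X_2] = ((-1.8333)·(-1.8333) + (4.1667)·(4.1667) + (0.1667)·(0.1667) + (-0.8333)·(-0.8333) + (-2.8333)·(-2.8333) + (1.1667)·(1.1667)) / 5 = 30.8333/5 = 6.1667

S is symmetric (S[j,i] = S[i,j]). Assembling:

S = [[9.1, -0.1],
 [-0.1, 6.1667]]


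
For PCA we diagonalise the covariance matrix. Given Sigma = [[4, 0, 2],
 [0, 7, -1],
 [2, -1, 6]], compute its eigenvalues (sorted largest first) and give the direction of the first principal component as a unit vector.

Step 1 — characteristic polynomial p(λ) = det(λI - Sigma) = λ³ - tr·λ² + c_1·λ - det, where tr = trace, c_1 = sum of the principal 2×2 minors, det = det(Sigma):
  tr = 4 + 7 + 6 = 17,
  c_1 = (4·7 - (0)²) + (4·6 - (2)²) + (7·6 - (-1)²) = 28 + 20 + 41 = 89,
  det = 4·(7·6 - (-1)²) - (0)·((0)·6 - (-1)·(2)) + (2)·((0)·(-1) - 7·(2)) = 4·(41) - (0)·(2) + (2)·(-14) = 136.
  So p(λ) = λ³ - 17λ² + 89λ - 136.
Step 2 — look for an integer root (rational root theorem: any rational root is an integer divisor of 136). Testing λ = 8:
  p(8) = 512 - 1088 + 712 - 136 = 0  ✓
  Dividing out (λ - 8): p(λ) = (λ - 8)(λ² - 9λ + 17).
Step 3 — remaining eigenvalues from the quadratic λ² - 9λ + 17 = 0:
  Δ = 9² - 4·17 = 81 - 68 = 13,  λ = (9 ± √13)/2 = (9 ± 3.6056)/2 ≈ 6.3028 or 2.6972.
  Sorted: λ_1 = 8,  λ_2 = 6.3028,  λ_3 = 2.6972  (check: sum = 17 = tr ✓).

Step 4 — unit eigenvector for λ_1 = 8: v spans the null space of (Sigma - λ_1 I), whose rows are
  r_1 = (-4, 0, 2),  r_2 = (0, -1, -1),  r_3 = (2, -1, -2).
  v is orthogonal to every row, so take v ∝ r_1 × r_2 = ((0)·(-1) - (2)·(-1), (2)·(0) - (-4)·(-1), (-4)·(-1) - (0)·(0)) = (2, -4, 4).
  Rescale (divide by 2): u = (1, -2, 2).
  ||u|| = √((1)² + (-2)² + (2)²) = √(9) = 3,  v_1 = u/||u|| ≈ (0.3333, -0.6667, 0.6667) (||v_1|| = 1).

λ_1 = 8,  λ_2 = 6.3028,  λ_3 = 2.6972;  v_1 ≈ (0.3333, -0.6667, 0.6667)


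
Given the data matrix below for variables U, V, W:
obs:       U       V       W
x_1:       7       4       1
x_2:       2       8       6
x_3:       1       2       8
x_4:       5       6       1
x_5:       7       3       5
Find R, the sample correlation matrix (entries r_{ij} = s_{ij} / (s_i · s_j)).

Step 1 — column means:
  mean(U) = (7 + 2 + 1 + 5 + 7) / 5 = 22/5 = 4.4
  mean(V) = (4 + 8 + 2 + 6 + 3) / 5 = 23/5 = 4.6
  mean(W) = (1 + 6 + 8 + 1 + 5) / 5 = 21/5 = 4.2

Step 2 — sample variances and covariances s[i,j] = (1/(n-1)) · Σ_k (x_{k,i} - mean_i) · (x_{k,j} - mean_j), with n-1 = 4:
  s[U,U] = ((2.6)·(2.6) + (-2.4)·(-2.4) + (-3.4)·(-3.4) + (0.6)·(0.6) + (2.6)·(2.6)) / 4 = 31.2/4 = 7.8
  s[U,V] = ((2.6)·(-0.6) + (-2.4)·(3.4) + (-3.4)·(-2.6) + (0.6)·(1.4) + (2.6)·(-1.6)) / 4 = -4.2/4 = -1.05
  s[U,W] = ((2.6)·(-3.2) + (-2.4)·(1.8) + (-3.4)·(3.8) + (0.6)·(-3.2) + (2.6)·(0.8)) / 4 = -25.4/4 = -6.35
  s[V,V] = ((-0.6)·(-0.6) + (3.4)·(3.4) + (-2.6)·(-2.6) + (1.4)·(1.4) + (-1.6)·(-1.6)) / 4 = 23.2/4 = 5.8
  s[V,W] = ((-0.6)·(-3.2) + (3.4)·(1.8) + (-2.6)·(3.8) + (1.4)·(-3.2) + (-1.6)·(0.8)) / 4 = -7.6/4 = -1.9
  s[W,W] = ((-3.2)·(-3.2) + (1.8)·(1.8) + (3.8)·(3.8) + (-3.2)·(-3.2) + (0.8)·(0.8)) / 4 = 38.8/4 = 9.7
  Sample standard deviations s_i = √(s[i,i]):
  s(U) = √(7.8) = 2.7928
  s(V) = √(5.8) = 2.4083
  s(W) = √(9.7) = 3.1145

Step 3 — r_{ij} = s_{ij} / (s_i · s_j):
  r[U,U] = 1 (diagonal).
  r[U,V] = -1.05 / (2.7928 · 2.4083) = -1.05 / 6.7261 = -0.1561
  r[U,W] = -6.35 / (2.7928 · 3.1145) = -6.35 / 8.6983 = -0.73
  r[V,V] = 1 (diagonal).
  r[V,W] = -1.9 / (2.4083 · 3.1145) = -1.9 / 7.5007 = -0.2533
  r[W,W] = 1 (diagonal).

R is symmetric with unit diagonal. Assembling:

R = [[1, -0.1561, -0.73],
 [-0.1561, 1, -0.2533],
 [-0.73, -0.2533, 1]]


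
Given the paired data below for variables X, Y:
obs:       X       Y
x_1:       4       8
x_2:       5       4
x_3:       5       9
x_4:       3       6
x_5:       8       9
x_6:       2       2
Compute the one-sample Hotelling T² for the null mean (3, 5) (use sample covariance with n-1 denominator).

Step 1 — sample mean vector:
  mean(X) = (4 + 5 + 5 + 3 + 8 + 2) / 6 = 27/6 = 4.5
  mean(Y) = (8 + 4 + 9 + 6 + 9 + 2) / 6 = 38/6 = 6.3333
  x̄ = (4.5, 6.3333),  deviation x̄ - mu_0 = (4.5, 6.3333) - (3, 5) = (1.5, 1.3333).

Step 2 — sample covariance matrix, S[i,j] = (1/(n-1)) · Σ_k (x_{k,i} - mean_i) · (x_{k,j} - mean_j), divisor n-1 = 5:
  S[X,X] = ((-0.5)·(-0.5) + (0.5)·(0.5) + (0.5)·(0.5) + (-1.5)·(-1.5) + (3.5)·(3.5) + (-2.5)·(-2.5)) / 5 = 21.5/5 = 4.3
  S[X,Y] = ((-0.5)·(1.6667) + (0.5)·(-2.3333) + (0.5)·(2.6667) + (-1.5)·(-0.3333) + (3.5)·(2.6667) + (-2.5)·(-4.3333)) / 5 = 20/5 = 4
  S[Y,Y] = ((1.6667)·(1.6667) + (-2.3333)·(-2.3333) + (2.6667)·(2.6667) + (-0.3333)·(-0.3333) + (2.6667)·(2.6667) + (-4.3333)·(-4.3333)) / 5 = 41.3333/5 = 8.2667
  S = [[4.3, 4],
 [4, 8.2667]].

Step 3 — invert S. det(S) = 4.3·8.2667 - (4)² = 19.5467.
  S^{-1} = (1/det) · [[d, -b], [-b, a]] = [[0.4229, -0.2046],
 [-0.2046, 0.22]].

Step 4 — quadratic form (x̄ - mu_0)^T · S^{-1} · (x̄ - mu_0):
  S^{-1} · (x̄ - mu_0) = (0.3615, -0.0136),
  (x̄ - mu_0)^T · [...] = (1.5)·(0.3615) + (1.3333)·(-0.0136) = 0.5241.

Step 5 — scale by n: T² = 6 · 0.5241 = 3.1446.

T² ≈ 3.1446


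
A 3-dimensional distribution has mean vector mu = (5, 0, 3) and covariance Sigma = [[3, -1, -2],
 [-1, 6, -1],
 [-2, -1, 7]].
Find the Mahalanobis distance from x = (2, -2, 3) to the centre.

Step 1 — centre the observation: (x - mu) = (-3, -2, 0).

Step 2 — invert Sigma (cofactor / det for 3×3, or solve directly):
  Sigma^{-1} = [[0.4659, 0.1023, 0.1477],
 [0.1023, 0.1932, 0.0568],
 [0.1477, 0.0568, 0.1932]].

Step 3 — form the quadratic (x - mu)^T · Sigma^{-1} · (x - mu):
  Sigma^{-1} · (x - mu) = (-1.6023, -0.6932, -0.5568).
  (x - mu)^T · [Sigma^{-1} · (x - mu)] = (-3)·(-1.6023) + (-2)·(-0.6932) + (0)·(-0.5568) = 6.1932.

Step 4 — take square root: d = √(6.1932) ≈ 2.4886.

d(x, mu) = √(6.1932) ≈ 2.4886


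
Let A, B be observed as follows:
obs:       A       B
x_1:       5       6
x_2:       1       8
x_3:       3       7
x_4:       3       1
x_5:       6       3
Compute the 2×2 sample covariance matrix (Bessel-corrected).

Step 1 — column means:
  mean(A) = (5 + 1 + 3 + 3 + 6) / 5 = 18/5 = 3.6
  mean(B) = (6 + 8 + 7 + 1 + 3) / 5 = 25/5 = 5

Step 2 — sample covariance S[i,j] = (1/(n-1)) · Σ_k (x_{k,i} - mean_i) · (x_{k,j} - mean_j), with n-1 = 4.
  S[A,A] = ((1.4)·(1.4) + (-2.6)·(-2.6) + (-0.6)·(-0.6) + (-0.6)·(-0.6) + (2.4)·(2.4)) / 4 = 15.2/4 = 3.8
  S[A,B] = ((1.4)·(1) + (-2.6)·(3) + (-0.6)·(2) + (-0.6)·(-4) + (2.4)·(-2)) / 4 = -10/4 = -2.5
  S[B,B] = ((1)·(1) + (3)·(3) + (2)·(2) + (-4)·(-4) + (-2)·(-2)) / 4 = 34/4 = 8.5

S is symmetric (S[j,i] = S[i,j]). Assembling:

S = [[3.8, -2.5],
 [-2.5, 8.5]]


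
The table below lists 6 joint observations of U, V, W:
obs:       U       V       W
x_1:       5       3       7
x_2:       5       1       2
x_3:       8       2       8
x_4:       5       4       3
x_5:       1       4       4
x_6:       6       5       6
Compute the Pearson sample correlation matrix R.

Step 1 — column means:
  mean(U) = (5 + 5 + 8 + 5 + 1 + 6) / 6 = 30/6 = 5
  mean(V) = (3 + 1 + 2 + 4 + 4 + 5) / 6 = 19/6 = 3.1667
  mean(W) = (7 + 2 + 8 + 3 + 4 + 6) / 6 = 30/6 = 5

Step 2 — sample variances and covariances s[i,j] = (1/(n-1)) · Σ_k (x_{k,i} - mean_i) · (x_{k,j} - mean_j), with n-1 = 5:
  s[U,U] = ((0)·(0) + (0)·(0) + (3)·(3) + (0)·(0) + (-4)·(-4) + (1)·(1)) / 5 = 26/5 = 5.2
  s[U,V] = ((0)·(-0.1667) + (0)·(-2.1667) + (3)·(-1.1667) + (0)·(0.8333) + (-4)·(0.8333) + (1)·(1.8333)) / 5 = -5/5 = -1
  s[U,W] = ((0)·(2) + (0)·(-3) + (3)·(3) + (0)·(-2) + (-4)·(-1) + (1)·(1)) / 5 = 14/5 = 2.8
  s[V,V] = ((-0.1667)·(-0.1667) + (-2.1667)·(-2.1667) + (-1.1667)·(-1.1667) + (0.8333)·(0.8333) + (0.8333)·(0.8333) + (1.8333)·(1.8333)) / 5 = 10.8333/5 = 2.1667
  s[V,W] = ((-0.1667)·(2) + (-2.1667)·(-3) + (-1.1667)·(3) + (0.8333)·(-2) + (0.8333)·(-1) + (1.8333)·(1)) / 5 = 2/5 = 0.4
  s[W,W] = ((2)·(2) + (-3)·(-3) + (3)·(3) + (-2)·(-2) + (-1)·(-1) + (1)·(1)) / 5 = 28/5 = 5.6
  Sample standard deviations s_i = √(s[i,i]):
  s(U) = √(5.2) = 2.2804
  s(V) = √(2.1667) = 1.472
  s(W) = √(5.6) = 2.3664

Step 3 — r_{ij} = s_{ij} / (s_i · s_j):
  r[U,U] = 1 (diagonal).
  r[U,V] = -1 / (2.2804 · 1.472) = -1 / 3.3566 = -0.2979
  r[U,W] = 2.8 / (2.2804 · 2.3664) = 2.8 / 5.3963 = 0.5189
  r[V,V] = 1 (diagonal).
  r[V,W] = 0.4 / (1.472 · 2.3664) = 0.4 / 3.4833 = 0.1148
  r[W,W] = 1 (diagonal).

R is symmetric with unit diagonal. Assembling:

R = [[1, -0.2979, 0.5189],
 [-0.2979, 1, 0.1148],
 [0.5189, 0.1148, 1]]


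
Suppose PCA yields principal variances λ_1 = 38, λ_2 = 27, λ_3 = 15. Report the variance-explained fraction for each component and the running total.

Step 1 — total variance = trace(Sigma) = Σ λ_i = 38 + 27 + 15 = 80.

Step 2 — fraction explained by component i = λ_i / Σ λ:
  PC1: 38/80 = 0.475
  PC2: 27/80 = 0.3375
  PC3: 15/80 = 0.1875

Step 3 — cumulative fraction after k components = (λ_1 + ... + λ_k) / Σ λ:
  k = 1: 38/80 = 0.475
  k = 2: (38 + 27)/80 = 65/80 = 0.8125
  k = 3: (38 + 27 + 15)/80 = 80/80 = 1

Summary (fraction, with percent):

explained: PC1 0.475 (47.5%), PC2 0.3375 (33.75%), PC3 0.1875 (18.75%);  cumulative: 0.475, 0.8125, 1


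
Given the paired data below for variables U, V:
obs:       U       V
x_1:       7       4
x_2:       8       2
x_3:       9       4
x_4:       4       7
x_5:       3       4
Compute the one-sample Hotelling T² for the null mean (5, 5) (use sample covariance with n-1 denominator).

Step 1 — sample mean vector:
  mean(U) = (7 + 8 + 9 + 4 + 3) / 5 = 31/5 = 6.2
  mean(V) = (4 + 2 + 4 + 7 + 4) / 5 = 21/5 = 4.2
  x̄ = (6.2, 4.2),  deviation x̄ - mu_0 = (6.2, 4.2) - (5, 5) = (1.2, -0.8).

Step 2 — sample covariance matrix, S[i,j] = (1/(n-1)) · Σ_k (x_{k,i} - mean_i) · (x_{k,j} - mean_j), divisor n-1 = 4:
  S[U,U] = ((0.8)·(0.8) + (1.8)·(1.8) + (2.8)·(2.8) + (-2.2)·(-2.2) + (-3.2)·(-3.2)) / 4 = 26.8/4 = 6.7
  S[U,V] = ((0.8)·(-0.2) + (1.8)·(-2.2) + (2.8)·(-0.2) + (-2.2)·(2.8) + (-3.2)·(-0.2)) / 4 = -10.2/4 = -2.55
  S[V,V] = ((-0.2)·(-0.2) + (-2.2)·(-2.2) + (-0.2)·(-0.2) + (2.8)·(2.8) + (-0.2)·(-0.2)) / 4 = 12.8/4 = 3.2
  S = [[6.7, -2.55],
 [-2.55, 3.2]].

Step 3 — invert S. det(S) = 6.7·3.2 - (-2.55)² = 14.9375.
  S^{-1} = (1/det) · [[d, -b], [-b, a]] = [[0.2142, 0.1707],
 [0.1707, 0.4485]].

Step 4 — quadratic form (x̄ - mu_0)^T · S^{-1} · (x̄ - mu_0):
  S^{-1} · (x̄ - mu_0) = (0.1205, -0.154),
  (x̄ - mu_0)^T · [...] = (1.2)·(0.1205) + (-0.8)·(-0.154) = 0.2678.

Step 5 — scale by n: T² = 5 · 0.2678 = 1.3389.

T² ≈ 1.3389


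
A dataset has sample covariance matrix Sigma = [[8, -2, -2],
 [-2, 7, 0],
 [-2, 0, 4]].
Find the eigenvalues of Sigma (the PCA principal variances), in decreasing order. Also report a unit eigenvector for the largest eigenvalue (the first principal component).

Step 1 — characteristic polynomial p(λ) = det(λI - Sigma) = λ³ - tr·λ² + c_1·λ - det, where tr = trace, c_1 = sum of the principal 2×2 minors, det = det(Sigma):
  tr = 8 + 7 + 4 = 19,
  c_1 = (8·7 - (-2)²) + (8·4 - (-2)²) + (7·4 - (0)²) = 52 + 28 + 28 = 108,
  det = 8·(7·4 - (0)²) - (-2)·((-2)·4 - (0)·(-2)) + (-2)·((-2)·(0) - 7·(-2)) = 8·(28) - (-2)·(-8) + (-2)·(14) = 180.
  So p(λ) = λ³ - 19λ² + 108λ - 180.
Step 2 — look for an integer root (rational root theorem: any rational root is an integer divisor of 180). Testing λ = 3:
  p(3) = 27 - 171 + 324 - 180 = 0  ✓
  Dividing out (λ - 3): p(λ) = (λ - 3)(λ² - 16λ + 60).
Step 3 — remaining eigenvalues from the quadratic λ² - 16λ + 60 = 0:
  Δ = 16² - 4·60 = 256 - 240 = 16,  λ = (16 ± √16)/2 = (16 ± 4)/2 = 10 or 6.
  Sorted: λ_1 = 10,  λ_2 = 6,  λ_3 = 3  (check: sum = 19 = tr ✓).

Step 4 — unit eigenvector for λ_1 = 10: v spans the null space of (Sigma - λ_1 I), whose rows are
  r_1 = (-2, -2, -2),  r_2 = (-2, -3, 0),  r_3 = (-2, 0, -6).
  v is orthogonal to every row, so take v ∝ r_1 × r_2 = ((-2)·(0) - (-2)·(-3), (-2)·(-2) - (-2)·(0), (-2)·(-3) - (-2)·(-2)) = (-6, 4, 2).
  Rescale (divide by 2; multiply by -1 so the first nonzero entry is positive): u = (3, -2, -1).
  ||u|| = √((3)² + (-2)² + (-1)²) = √(14) ≈ 3.7417,  v_1 = u/||u|| ≈ (0.8018, -0.5345, -0.2673) (||v_1|| = 1).

λ_1 = 10,  λ_2 = 6,  λ_3 = 3;  v_1 ≈ (0.8018, -0.5345, -0.2673)


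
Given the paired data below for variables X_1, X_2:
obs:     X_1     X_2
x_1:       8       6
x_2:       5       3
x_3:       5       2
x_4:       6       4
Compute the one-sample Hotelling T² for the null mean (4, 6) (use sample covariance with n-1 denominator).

Step 1 — sample mean vector:
  mean(X_1) = (8 + 5 + 5 + 6) / 4 = 24/4 = 6
  mean(X_2) = (6 + 3 + 2 + 4) / 4 = 15/4 = 3.75
  x̄ = (6, 3.75),  deviation x̄ - mu_0 = (6, 3.75) - (4, 6) = (2, -2.25).

Step 2 — sample covariance matrix, S[i,j] = (1/(n-1)) · Σ_k (x_{k,i} - mean_i) · (x_{k,j} - mean_j), divisor n-1 = 3:
  S[X_1,X_1] = ((2)·(2) + (-1)·(-1) + (-1)·(-1) + (0)·(0)) / 3 = 6/3 = 2
  S[X_1,X_2] = ((2)·(2.25) + (-1)·(-0.75) + (-1)·(-1.75) + (0)·(0.25)) / 3 = 7/3 = 2.3333
  S[X_2,X_2] = ((2.25)·(2.25) + (-0.75)·(-0.75) + (-1.75)·(-1.75) + (0.25)·(0.25)) / 3 = 8.75/3 = 2.9167
  S = [[2, 2.3333],
 [2.3333, 2.9167]].

Step 3 — invert S. det(S) = 2·2.9167 - (2.3333)² = 0.3889.
  S^{-1} = (1/det) · [[d, -b], [-b, a]] = [[7.5, -6],
 [-6, 5.1429]].

Step 4 — quadratic form (x̄ - mu_0)^T · S^{-1} · (x̄ - mu_0):
  S^{-1} · (x̄ - mu_0) = (28.5, -23.5714),
  (x̄ - mu_0)^T · [...] = (2)·(28.5) + (-2.25)·(-23.5714) = 110.0357.

Step 5 — scale by n: T² = 4 · 110.0357 = 440.1429.

T² ≈ 440.1429


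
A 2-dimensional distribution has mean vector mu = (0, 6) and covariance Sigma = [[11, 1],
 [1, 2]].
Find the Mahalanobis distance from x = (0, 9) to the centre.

Step 1 — centre the observation: (x - mu) = (0, 3).

Step 2 — invert Sigma. det(Sigma) = 11·2 - (1)² = 21.
  Sigma^{-1} = (1/det) · [[d, -b], [-b, a]] = [[0.0952, -0.0476],
 [-0.0476, 0.5238]].

Step 3 — form the quadratic (x - mu)^T · Sigma^{-1} · (x - mu):
  Sigma^{-1} · (x - mu) = (-0.1429, 1.5714).
  (x - mu)^T · [Sigma^{-1} · (x - mu)] = (0)·(-0.1429) + (3)·(1.5714) = 4.7143.

Step 4 — take square root: d = √(4.7143) ≈ 2.1712.

d(x, mu) = √(4.7143) ≈ 2.1712


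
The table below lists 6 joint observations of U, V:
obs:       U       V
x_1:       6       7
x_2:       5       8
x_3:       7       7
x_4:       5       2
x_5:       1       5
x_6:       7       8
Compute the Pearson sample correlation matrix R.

Step 1 — column means:
  mean(U) = (6 + 5 + 7 + 5 + 1 + 7) / 6 = 31/6 = 5.1667
  mean(V) = (7 + 8 + 7 + 2 + 5 + 8) / 6 = 37/6 = 6.1667

Step 2 — sample variances and covariances s[i,j] = (1/(n-1)) · Σ_k (x_{k,i} - mean_i) · (x_{k,j} - mean_j), with n-1 = 5:
  s[U,U] = ((0.8333)·(0.8333) + (-0.1667)·(-0.1667) + (1.8333)·(1.8333) + (-0.1667)·(-0.1667) + (-4.1667)·(-4.1667) + (1.8333)·(1.8333)) / 5 = 24.8333/5 = 4.9667
  s[U,V] = ((0.8333)·(0.8333) + (-0.1667)·(1.8333) + (1.8333)·(0.8333) + (-0.1667)·(-4.1667) + (-4.1667)·(-1.1667) + (1.8333)·(1.8333)) / 5 = 10.8333/5 = 2.1667
  s[V,V] = ((0.8333)·(0.8333) + (1.8333)·(1.8333) + (0.8333)·(0.8333) + (-4.1667)·(-4.1667) + (-1.1667)·(-1.1667) + (1.8333)·(1.8333)) / 5 = 26.8333/5 = 5.3667
  Sample standard deviations s_i = √(s[i,i]):
  s(U) = √(4.9667) = 2.2286
  s(V) = √(5.3667) = 2.3166

Step 3 — r_{ij} = s_{ij} / (s_i · s_j):
  r[U,U] = 1 (diagonal).
  r[U,V] = 2.1667 / (2.2286 · 2.3166) = 2.1667 / 5.1628 = 0.4197
  r[V,V] = 1 (diagonal).

R is symmetric with unit diagonal. Assembling:

R = [[1, 0.4197],
 [0.4197, 1]]


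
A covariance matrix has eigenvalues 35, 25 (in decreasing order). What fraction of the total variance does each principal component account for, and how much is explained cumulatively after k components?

Step 1 — total variance = trace(Sigma) = Σ λ_i = 35 + 25 = 60.

Step 2 — fraction explained by component i = λ_i / Σ λ:
  PC1: 35/60 = 0.5833
  PC2: 25/60 = 0.4167

Step 3 — cumulative fraction after k components = (λ_1 + ... + λ_k) / Σ λ:
  k = 1: 35/60 = 0.5833
  k = 2: (35 + 25)/60 = 60/60 = 1

Summary (fraction, with percent):

explained: PC1 0.5833 (58.33%), PC2 0.4167 (41.67%);  cumulative: 0.5833, 1


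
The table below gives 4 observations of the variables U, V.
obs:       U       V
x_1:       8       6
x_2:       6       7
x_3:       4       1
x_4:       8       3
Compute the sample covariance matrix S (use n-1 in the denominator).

Step 1 — column means:
  mean(U) = (8 + 6 + 4 + 8) / 4 = 26/4 = 6.5
  mean(V) = (6 + 7 + 1 + 3) / 4 = 17/4 = 4.25

Step 2 — sample covariance S[i,j] = (1/(n-1)) · Σ_k (x_{k,i} - mean_i) · (x_{k,j} - mean_j), with n-1 = 3.
  S[U,U] = ((1.5)·(1.5) + (-0.5)·(-0.5) + (-2.5)·(-2.5) + (1.5)·(1.5)) / 3 = 11/3 = 3.6667
  S[U,V] = ((1.5)·(1.75) + (-0.5)·(2.75) + (-2.5)·(-3.25) + (1.5)·(-1.25)) / 3 = 7.5/3 = 2.5
  S[V,V] = ((1.75)·(1.75) + (2.75)·(2.75) + (-3.25)·(-3.25) + (-1.25)·(-1.25)) / 3 = 22.75/3 = 7.5833

S is symmetric (S[j,i] = S[i,j]). Assembling:

S = [[3.6667, 2.5],
 [2.5, 7.5833]]


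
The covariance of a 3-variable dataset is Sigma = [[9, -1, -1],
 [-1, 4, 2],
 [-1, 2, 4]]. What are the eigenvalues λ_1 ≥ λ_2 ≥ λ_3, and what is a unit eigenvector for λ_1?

Step 1 — characteristic polynomial p(λ) = det(λI - Sigma) = λ³ - tr·λ² + c_1·λ - det, where tr = trace, c_1 = sum of the principal 2×2 minors, det = det(Sigma):
  tr = 9 + 4 + 4 = 17,
  c_1 = (9·4 - (-1)²) + (9·4 - (-1)²) + (4·4 - (2)²) = 35 + 35 + 12 = 82,
  det = 9·(4·4 - (2)²) - (-1)·((-1)·4 - (2)·(-1)) + (-1)·((-1)·(2) - 4·(-1)) = 9·(12) - (-1)·(-2) + (-1)·(2) = 104.
  So p(λ) = λ³ - 17λ² + 82λ - 104.
Step 2 — look for an integer root (rational root theorem: any rational root is an integer divisor of 104). Testing λ = 2:
  p(2) = 8 - 68 + 164 - 104 = 0  ✓
  Dividing out (λ - 2): p(λ) = (λ - 2)(λ² - 15λ + 52).
Step 3 — remaining eigenvalues from the quadratic λ² - 15λ + 52 = 0:
  Δ = 15² - 4·52 = 225 - 208 = 17,  λ = (15 ± √17)/2 = (15 ± 4.1231)/2 ≈ 9.5616 or 5.4384.
  Sorted: λ_1 = 9.5616,  λ_2 = 5.4384,  λ_3 = 2  (check: sum = 17 = tr ✓).

Step 4 — unit eigenvector for λ_1 ≈ 9.5616: v spans the null space of (Sigma - λ_1 I), whose rows are
  r_1 = (-0.5616, -1, -1),  r_2 = (-1, -5.5616, 2),  r_3 = (-1, 2, -5.5616).
  v is orthogonal to every row, so take v ∝ r_1 × r_2 = ((-1)·(2) - (-1)·(-5.5616), (-1)·(-1) - (-0.5616)·(2), (-0.5616)·(-5.5616) - (-1)·(-1)) ≈ (-7.5616, 2.1231, 2.1231).
  Rescale (multiply by -1 so the first nonzero entry is positive): u = (7.5616, -2.1231, -2.1231).
  ||u|| = √((7.5616)² + (-2.1231)² + (-2.1231)²) = √(66.1922) ≈ 8.1359,  v_1 = u/||u|| ≈ (0.9294, -0.261, -0.261) (||v_1|| = 1).

λ_1 = 9.5616,  λ_2 = 5.4384,  λ_3 = 2;  v_1 ≈ (0.9294, -0.261, -0.261)


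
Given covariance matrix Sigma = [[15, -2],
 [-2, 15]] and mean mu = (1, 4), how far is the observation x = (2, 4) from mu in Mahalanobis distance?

Step 1 — centre the observation: (x - mu) = (1, 0).

Step 2 — invert Sigma. det(Sigma) = 15·15 - (-2)² = 221.
  Sigma^{-1} = (1/det) · [[d, -b], [-b, a]] = [[0.0679, 0.009],
 [0.009, 0.0679]].

Step 3 — form the quadratic (x - mu)^T · Sigma^{-1} · (x - mu):
  Sigma^{-1} · (x - mu) = (0.0679, 0.009).
  (x - mu)^T · [Sigma^{-1} · (x - mu)] = (1)·(0.0679) + (0)·(0.009) = 0.0679.

Step 4 — take square root: d = √(0.0679) ≈ 0.2605.

d(x, mu) = √(0.0679) ≈ 0.2605


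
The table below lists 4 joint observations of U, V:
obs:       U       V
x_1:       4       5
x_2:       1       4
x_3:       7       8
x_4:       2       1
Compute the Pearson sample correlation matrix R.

Step 1 — column means:
  mean(U) = (4 + 1 + 7 + 2) / 4 = 14/4 = 3.5
  mean(V) = (5 + 4 + 8 + 1) / 4 = 18/4 = 4.5

Step 2 — sample variances and covariances s[i,j] = (1/(n-1)) · Σ_k (x_{k,i} - mean_i) · (x_{k,j} - mean_j), with n-1 = 3:
  s[U,U] = ((0.5)·(0.5) + (-2.5)·(-2.5) + (3.5)·(3.5) + (-1.5)·(-1.5)) / 3 = 21/3 = 7
  s[U,V] = ((0.5)·(0.5) + (-2.5)·(-0.5) + (3.5)·(3.5) + (-1.5)·(-3.5)) / 3 = 19/3 = 6.3333
  s[V,V] = ((0.5)·(0.5) + (-0.5)·(-0.5) + (3.5)·(3.5) + (-3.5)·(-3.5)) / 3 = 25/3 = 8.3333
  Sample standard deviations s_i = √(s[i,i]):
  s(U) = √(7) = 2.6458
  s(V) = √(8.3333) = 2.8868

Step 3 — r_{ij} = s_{ij} / (s_i · s_j):
  r[U,U] = 1 (diagonal).
  r[U,V] = 6.3333 / (2.6458 · 2.8868) = 6.3333 / 7.6376 = 0.8292
  r[V,V] = 1 (diagonal).

R is symmetric with unit diagonal. Assembling:

R = [[1, 0.8292],
 [0.8292, 1]]


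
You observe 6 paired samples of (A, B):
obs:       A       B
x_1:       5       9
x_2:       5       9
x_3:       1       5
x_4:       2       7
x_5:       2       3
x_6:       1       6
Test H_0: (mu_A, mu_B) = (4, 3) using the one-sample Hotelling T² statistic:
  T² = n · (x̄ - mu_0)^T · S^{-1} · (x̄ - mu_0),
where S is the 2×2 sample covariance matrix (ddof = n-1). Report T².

Step 1 — sample mean vector:
  mean(A) = (5 + 5 + 1 + 2 + 2 + 1) / 6 = 16/6 = 2.6667
  mean(B) = (9 + 9 + 5 + 7 + 3 + 6) / 6 = 39/6 = 6.5
  x̄ = (2.6667, 6.5),  deviation x̄ - mu_0 = (2.6667, 6.5) - (4, 3) = (-1.3333, 3.5).

Step 2 — sample covariance matrix, S[i,j] = (1/(n-1)) · Σ_k (x_{k,i} - mean_i) · (x_{k,j} - mean_j), divisor n-1 = 5:
  S[A,A] = ((2.3333)·(2.3333) + (2.3333)·(2.3333) + (-1.6667)·(-1.6667) + (-0.6667)·(-0.6667) + (-0.6667)·(-0.6667) + (-1.6667)·(-1.6667)) / 5 = 17.3333/5 = 3.4667
  S[A,B] = ((2.3333)·(2.5) + (2.3333)·(2.5) + (-1.6667)·(-1.5) + (-0.6667)·(0.5) + (-0.6667)·(-3.5) + (-1.6667)·(-0.5)) / 5 = 17/5 = 3.4
  S[B,B] = ((2.5)·(2.5) + (2.5)·(2.5) + (-1.5)·(-1.5) + (0.5)·(0.5) + (-3.5)·(-3.5) + (-0.5)·(-0.5)) / 5 = 27.5/5 = 5.5
  S = [[3.4667, 3.4],
 [3.4, 5.5]].

Step 3 — invert S. det(S) = 3.4667·5.5 - (3.4)² = 7.5067.
  S^{-1} = (1/det) · [[d, -b], [-b, a]] = [[0.7327, -0.4529],
 [-0.4529, 0.4618]].

Step 4 — quadratic form (x̄ - mu_0)^T · S^{-1} · (x̄ - mu_0):
  S^{-1} · (x̄ - mu_0) = (-2.5622, 2.2202),
  (x̄ - mu_0)^T · [...] = (-1.3333)·(-2.5622) + (3.5)·(2.2202) = 11.1871.

Step 5 — scale by n: T² = 6 · 11.1871 = 67.1226.

T² ≈ 67.1226


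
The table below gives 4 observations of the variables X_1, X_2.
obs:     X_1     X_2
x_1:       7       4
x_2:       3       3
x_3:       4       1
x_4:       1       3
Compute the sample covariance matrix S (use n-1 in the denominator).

Step 1 — column means:
  mean(X_1) = (7 + 3 + 4 + 1) / 4 = 15/4 = 3.75
  mean(X_2) = (4 + 3 + 1 + 3) / 4 = 11/4 = 2.75

Step 2 — sample covariance S[i,j] = (1/(n-1)) · Σ_k (x_{k,i} - mean_i) · (x_{k,j} - mean_j), with n-1 = 3.
  S[X_1,X_1] = ((3.25)·(3.25) + (-0.75)·(-0.75) + (0.25)·(0.25) + (-2.75)·(-2.75)) / 3 = 18.75/3 = 6.25
  S[X_1,X_2] = ((3.25)·(1.25) + (-0.75)·(0.25) + (0.25)·(-1.75) + (-2.75)·(0.25)) / 3 = 2.75/3 = 0.9167
  S[X_2,X_2] = ((1.25)·(1.25) + (0.25)·(0.25) + (-1.75)·(-1.75) + (0.25)·(0.25)) / 3 = 4.75/3 = 1.5833

S is symmetric (S[j,i] = S[i,j]). Assembling:

S = [[6.25, 0.9167],
 [0.9167, 1.5833]]


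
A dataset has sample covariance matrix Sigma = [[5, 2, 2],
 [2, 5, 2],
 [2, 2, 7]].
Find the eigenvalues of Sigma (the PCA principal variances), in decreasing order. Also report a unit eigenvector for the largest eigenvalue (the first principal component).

Step 1 — characteristic polynomial p(λ) = det(λI - Sigma) = λ³ - tr·λ² + c_1·λ - det, where tr = trace, c_1 = sum of the principal 2×2 minors, det = det(Sigma):
  tr = 5 + 5 + 7 = 17,
  c_1 = (5·5 - (2)²) + (5·7 - (2)²) + (5·7 - (2)²) = 21 + 31 + 31 = 83,
  det = 5·(5·7 - (2)²) - (2)·((2)·7 - (2)·(2)) + (2)·((2)·(2) - 5·(2)) = 5·(31) - (2)·(10) + (2)·(-6) = 123.
  So p(λ) = λ³ - 17λ² + 83λ - 123.
Step 2 — look for an integer root (rational root theorem: any rational root is an integer divisor of 123). Testing λ = 3:
  p(3) = 27 - 153 + 249 - 123 = 0  ✓
  Dividing out (λ - 3): p(λ) = (λ - 3)(λ² - 14λ + 41).
Step 3 — remaining eigenvalues from the quadratic λ² - 14λ + 41 = 0:
  Δ = 14² - 4·41 = 196 - 164 = 32,  λ = (14 ± √32)/2 = (14 ± 5.6569)/2 ≈ 9.8284 or 4.1716.
  Sorted: λ_1 = 9.8284,  λ_2 = 4.1716,  λ_3 = 3  (check: sum = 17 = tr ✓).

Step 4 — unit eigenvector for λ_1 ≈ 9.8284: v spans the null space of (Sigma - λ_1 I), whose rows are
  r_1 = (-4.8284, 2, 2),  r_2 = (2, -4.8284, 2),  r_3 = (2, 2, -2.8284).
  v is orthogonal to every row, so take v ∝ r_1 × r_2 = ((2)·(2) - (2)·(-4.8284), (2)·(2) - (-4.8284)·(2), (-4.8284)·(-4.8284) - (2)·(2)) ≈ (13.6569, 13.6569, 19.3137).
  Let u = (13.6569, 13.6569, 19.3137).
  ||u|| = √((13.6569)² + (13.6569)² + (19.3137)²) = √(746.0387) ≈ 27.3137,  v_1 = u/||u|| ≈ (0.5, 0.5, 0.7071) (||v_1|| = 1).

λ_1 = 9.8284,  λ_2 = 4.1716,  λ_3 = 3;  v_1 ≈ (0.5, 0.5, 0.7071)


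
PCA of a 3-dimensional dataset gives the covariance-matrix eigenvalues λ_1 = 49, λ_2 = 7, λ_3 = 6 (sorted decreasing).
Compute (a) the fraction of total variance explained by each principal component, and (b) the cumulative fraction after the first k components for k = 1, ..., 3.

Step 1 — total variance = trace(Sigma) = Σ λ_i = 49 + 7 + 6 = 62.

Step 2 — fraction explained by component i = λ_i / Σ λ:
  PC1: 49/62 = 0.7903
  PC2: 7/62 = 0.1129
  PC3: 6/62 = 0.0968

Step 3 — cumulative fraction after k components = (λ_1 + ... + λ_k) / Σ λ:
  k = 1: 49/62 = 0.7903
  k = 2: (49 + 7)/62 = 56/62 = 0.9032
  k = 3: (49 + 7 + 6)/62 = 62/62 = 1

Summary (fraction, with percent):

explained: PC1 0.7903 (79.03%), PC2 0.1129 (11.29%), PC3 0.0968 (9.68%);  cumulative: 0.7903, 0.9032, 1


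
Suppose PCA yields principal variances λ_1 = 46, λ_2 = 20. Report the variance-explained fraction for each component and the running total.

Step 1 — total variance = trace(Sigma) = Σ λ_i = 46 + 20 = 66.

Step 2 — fraction explained by component i = λ_i / Σ λ:
  PC1: 46/66 = 0.697
  PC2: 20/66 = 0.303

Step 3 — cumulative fraction after k components = (λ_1 + ... + λ_k) / Σ λ:
  k = 1: 46/66 = 0.697
  k = 2: (46 + 20)/66 = 66/66 = 1

Summary (fraction, with percent):

explained: PC1 0.697 (69.7%), PC2 0.303 (30.3%);  cumulative: 0.697, 1


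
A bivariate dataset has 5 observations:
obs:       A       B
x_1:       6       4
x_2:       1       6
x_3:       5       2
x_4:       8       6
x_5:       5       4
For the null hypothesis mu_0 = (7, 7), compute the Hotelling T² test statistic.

Step 1 — sample mean vector:
  mean(A) = (6 + 1 + 5 + 8 + 5) / 5 = 25/5 = 5
  mean(B) = (4 + 6 + 2 + 6 + 4) / 5 = 22/5 = 4.4
  x̄ = (5, 4.4),  deviation x̄ - mu_0 = (5, 4.4) - (7, 7) = (-2, -2.6).

Step 2 — sample covariance matrix, S[i,j] = (1/(n-1)) · Σ_k (x_{k,i} - mean_i) · (x_{k,j} - mean_j), divisor n-1 = 4:
  S[A,A] = ((1)·(1) + (-4)·(-4) + (0)·(0) + (3)·(3) + (0)·(0)) / 4 = 26/4 = 6.5
  S[A,B] = ((1)·(-0.4) + (-4)·(1.6) + (0)·(-2.4) + (3)·(1.6) + (0)·(-0.4)) / 4 = -2/4 = -0.5
  S[B,B] = ((-0.4)·(-0.4) + (1.6)·(1.6) + (-2.4)·(-2.4) + (1.6)·(1.6) + (-0.4)·(-0.4)) / 4 = 11.2/4 = 2.8
  S = [[6.5, -0.5],
 [-0.5, 2.8]].

Step 3 — invert S. det(S) = 6.5·2.8 - (-0.5)² = 17.95.
  S^{-1} = (1/det) · [[d, -b], [-b, a]] = [[0.156, 0.0279],
 [0.0279, 0.3621]].

Step 4 — quadratic form (x̄ - mu_0)^T · S^{-1} · (x̄ - mu_0):
  S^{-1} · (x̄ - mu_0) = (-0.3844, -0.9972),
  (x̄ - mu_0)^T · [...] = (-2)·(-0.3844) + (-2.6)·(-0.9972) = 3.3616.

Step 5 — scale by n: T² = 5 · 3.3616 = 16.8078.

T² ≈ 16.8078


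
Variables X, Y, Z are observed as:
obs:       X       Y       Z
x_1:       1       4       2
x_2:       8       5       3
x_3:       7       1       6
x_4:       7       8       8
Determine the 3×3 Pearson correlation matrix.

Step 1 — column means:
  mean(X) = (1 + 8 + 7 + 7) / 4 = 23/4 = 5.75
  mean(Y) = (4 + 5 + 1 + 8) / 4 = 18/4 = 4.5
  mean(Z) = (2 + 3 + 6 + 8) / 4 = 19/4 = 4.75

Step 2 — sample variances and covariances s[i,j] = (1/(n-1)) · Σ_k (x_{k,i} - mean_i) · (x_{k,j} - mean_j), with n-1 = 3:
  s[X,X] = ((-4.75)·(-4.75) + (2.25)·(2.25) + (1.25)·(1.25) + (1.25)·(1.25)) / 3 = 30.75/3 = 10.25
  s[X,Y] = ((-4.75)·(-0.5) + (2.25)·(0.5) + (1.25)·(-3.5) + (1.25)·(3.5)) / 3 = 3.5/3 = 1.1667
  s[X,Z] = ((-4.75)·(-2.75) + (2.25)·(-1.75) + (1.25)·(1.25) + (1.25)·(3.25)) / 3 = 14.75/3 = 4.9167
  s[Y,Y] = ((-0.5)·(-0.5) + (0.5)·(0.5) + (-3.5)·(-3.5) + (3.5)·(3.5)) / 3 = 25/3 = 8.3333
  s[Y,Z] = ((-0.5)·(-2.75) + (0.5)·(-1.75) + (-3.5)·(1.25) + (3.5)·(3.25)) / 3 = 7.5/3 = 2.5
  s[Z,Z] = ((-2.75)·(-2.75) + (-1.75)·(-1.75) + (1.25)·(1.25) + (3.25)·(3.25)) / 3 = 22.75/3 = 7.5833
  Sample standard deviations s_i = √(s[i,i]):
  s(X) = √(10.25) = 3.2016
  s(Y) = √(8.3333) = 2.8868
  s(Z) = √(7.5833) = 2.7538

Step 3 — r_{ij} = s_{ij} / (s_i · s_j):
  r[X,X] = 1 (diagonal).
  r[X,Y] = 1.1667 / (3.2016 · 2.8868) = 1.1667 / 9.2421 = 0.1262
  r[X,Z] = 4.9167 / (3.2016 · 2.7538) = 4.9167 / 8.8164 = 0.5577
  r[Y,Y] = 1 (diagonal).
  r[Y,Z] = 2.5 / (2.8868 · 2.7538) = 2.5 / 7.9495 = 0.3145
  r[Z,Z] = 1 (diagonal).

R is symmetric with unit diagonal. Assembling:

R = [[1, 0.1262, 0.5577],
 [0.1262, 1, 0.3145],
 [0.5577, 0.3145, 1]]


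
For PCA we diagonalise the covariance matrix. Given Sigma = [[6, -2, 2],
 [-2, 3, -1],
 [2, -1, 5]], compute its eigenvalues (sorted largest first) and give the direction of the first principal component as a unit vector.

Step 1 — characteristic polynomial p(λ) = det(λI - Sigma) = λ³ - tr·λ² + c_1·λ - det, where tr = trace, c_1 = sum of the principal 2×2 minors, det = det(Sigma):
  tr = 6 + 3 + 5 = 14,
  c_1 = (6·3 - (-2)²) + (6·5 - (2)²) + (3·5 - (-1)²) = 14 + 26 + 14 = 54,
  det = 6·(3·5 - (-1)²) - (-2)·((-2)·5 - (-1)·(2)) + (2)·((-2)·(-1) - 3·(2)) = 6·(14) - (-2)·(-8) + (2)·(-4) = 60.
  So p(λ) = λ³ - 14λ² + 54λ - 60.
Step 2 — look for an integer root (rational root theorem: any rational root is an integer divisor of 60). Testing λ = 2:
  p(2) = 8 - 56 + 108 - 60 = 0  ✓
  Dividing out (λ - 2): p(λ) = (λ - 2)(λ² - 12λ + 30).
Step 3 — remaining eigenvalues from the quadratic λ² - 12λ + 30 = 0:
  Δ = 12² - 4·30 = 144 - 120 = 24,  λ = (12 ± √24)/2 = (12 ± 4.899)/2 ≈ 8.4495 or 3.5505.
  Sorted: λ_1 = 8.4495,  λ_2 = 3.5505,  λ_3 = 2  (check: sum = 14 = tr ✓).

Step 4 — unit eigenvector for λ_1 ≈ 8.4495: v spans the null space of (Sigma - λ_1 I), whose rows are
  r_1 = (-2.4495, -2, 2),  r_2 = (-2, -5.4495, -1),  r_3 = (2, -1, -3.4495).
  v is orthogonal to every row, so take v ∝ r_1 × r_2 = ((-2)·(-1) - (2)·(-5.4495), (2)·(-2) - (-2.4495)·(-1), (-2.4495)·(-5.4495) - (-2)·(-2)) ≈ (12.899, -6.4495, 9.3485).
  Let u = (12.899, -6.4495, 9.3485).
  ||u|| = √((12.899)² + (-6.4495)² + (9.3485)²) = √(295.3735) ≈ 17.1864,  v_1 = u/||u|| ≈ (0.7505, -0.3753, 0.5439) (||v_1|| = 1).

λ_1 = 8.4495,  λ_2 = 3.5505,  λ_3 = 2;  v_1 ≈ (0.7505, -0.3753, 0.5439)


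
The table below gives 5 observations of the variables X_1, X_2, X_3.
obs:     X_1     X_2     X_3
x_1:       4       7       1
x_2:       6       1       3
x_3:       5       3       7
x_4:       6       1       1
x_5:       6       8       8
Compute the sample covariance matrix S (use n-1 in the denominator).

Step 1 — column means:
  mean(X_1) = (4 + 6 + 5 + 6 + 6) / 5 = 27/5 = 5.4
  mean(X_2) = (7 + 1 + 3 + 1 + 8) / 5 = 20/5 = 4
  mean(X_3) = (1 + 3 + 7 + 1 + 8) / 5 = 20/5 = 4

Step 2 — sample covariance S[i,j] = (1/(n-1)) · Σ_k (x_{k,i} - mean_i) · (x_{k,j} - mean_j), with n-1 = 4.
  S[X_1,X_1] = ((-1.4)·(-1.4) + (0.6)·(0.6) + (-0.4)·(-0.4) + (0.6)·(0.6) + (0.6)·(0.6)) / 4 = 3.2/4 = 0.8
  S[X_1,X_2] = ((-1.4)·(3) + (0.6)·(-3) + (-0.4)·(-1) + (0.6)·(-3) + (0.6)·(4)) / 4 = -5/4 = -1.25
  S[X_1,X_3] = ((-1.4)·(-3) + (0.6)·(-1) + (-0.4)·(3) + (0.6)·(-3) + (0.6)·(4)) / 4 = 3/4 = 0.75
  S[X_2,X_2] = ((3)·(3) + (-3)·(-3) + (-1)·(-1) + (-3)·(-3) + (4)·(4)) / 4 = 44/4 = 11
  S[X_2,X_3] = ((3)·(-3) + (-3)·(-1) + (-1)·(3) + (-3)·(-3) + (4)·(4)) / 4 = 16/4 = 4
  S[X_3,X_3] = ((-3)·(-3) + (-1)·(-1) + (3)·(3) + (-3)·(-3) + (4)·(4)) / 4 = 44/4 = 11

S is symmetric (S[j,i] = S[i,j]). Assembling:

S = [[0.8, -1.25, 0.75],
 [-1.25, 11, 4],
 [0.75, 4, 11]]


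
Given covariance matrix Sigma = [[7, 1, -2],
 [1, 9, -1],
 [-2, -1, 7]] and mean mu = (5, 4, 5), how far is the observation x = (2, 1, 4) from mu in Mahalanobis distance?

Step 1 — centre the observation: (x - mu) = (-3, -3, -1).

Step 2 — invert Sigma (cofactor / det for 3×3, or solve directly):
  Sigma^{-1} = [[0.157, -0.0127, 0.043],
 [-0.0127, 0.1139, 0.0127],
 [0.043, 0.0127, 0.157]].

Step 3 — form the quadratic (x - mu)^T · Sigma^{-1} · (x - mu):
  Sigma^{-1} · (x - mu) = (-0.4759, -0.3165, -0.3241).
  (x - mu)^T · [Sigma^{-1} · (x - mu)] = (-3)·(-0.4759) + (-3)·(-0.3165) + (-1)·(-0.3241) = 2.7013.

Step 4 — take square root: d = √(2.7013) ≈ 1.6436.

d(x, mu) = √(2.7013) ≈ 1.6436


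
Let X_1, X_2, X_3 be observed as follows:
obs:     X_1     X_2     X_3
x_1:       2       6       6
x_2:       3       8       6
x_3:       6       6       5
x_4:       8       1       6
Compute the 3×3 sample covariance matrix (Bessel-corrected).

Step 1 — column means:
  mean(X_1) = (2 + 3 + 6 + 8) / 4 = 19/4 = 4.75
  mean(X_2) = (6 + 8 + 6 + 1) / 4 = 21/4 = 5.25
  mean(X_3) = (6 + 6 + 5 + 6) / 4 = 23/4 = 5.75

Step 2 — sample covariance S[i,j] = (1/(n-1)) · Σ_k (x_{k,i} - mean_i) · (x_{k,j} - mean_j), with n-1 = 3.
  S[X_1,X_1] = ((-2.75)·(-2.75) + (-1.75)·(-1.75) + (1.25)·(1.25) + (3.25)·(3.25)) / 3 = 22.75/3 = 7.5833
  S[X_1,X_2] = ((-2.75)·(0.75) + (-1.75)·(2.75) + (1.25)·(0.75) + (3.25)·(-4.25)) / 3 = -19.75/3 = -6.5833
  S[X_1,X_3] = ((-2.75)·(0.25) + (-1.75)·(0.25) + (1.25)·(-0.75) + (3.25)·(0.25)) / 3 = -1.25/3 = -0.4167
  S[X_2,X_2] = ((0.75)·(0.75) + (2.75)·(2.75) + (0.75)·(0.75) + (-4.25)·(-4.25)) / 3 = 26.75/3 = 8.9167
  S[X_2,X_3] = ((0.75)·(0.25) + (2.75)·(0.25) + (0.75)·(-0.75) + (-4.25)·(0.25)) / 3 = -0.75/3 = -0.25
  S[X_3,X_3] = ((0.25)·(0.25) + (0.25)·(0.25) + (-0.75)·(-0.75) + (0.25)·(0.25)) / 3 = 0.75/3 = 0.25

S is symmetric (S[j,i] = S[i,j]). Assembling:

S = [[7.5833, -6.5833, -0.4167],
 [-6.5833, 8.9167, -0.25],
 [-0.4167, -0.25, 0.25]]


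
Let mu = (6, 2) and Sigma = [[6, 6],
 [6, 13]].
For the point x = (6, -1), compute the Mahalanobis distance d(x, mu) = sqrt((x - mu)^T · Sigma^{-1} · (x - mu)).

Step 1 — centre the observation: (x - mu) = (0, -3).

Step 2 — invert Sigma. det(Sigma) = 6·13 - (6)² = 42.
  Sigma^{-1} = (1/det) · [[d, -b], [-b, a]] = [[0.3095, -0.1429],
 [-0.1429, 0.1429]].

Step 3 — form the quadratic (x - mu)^T · Sigma^{-1} · (x - mu):
  Sigma^{-1} · (x - mu) = (0.4286, -0.4286).
  (x - mu)^T · [Sigma^{-1} · (x - mu)] = (0)·(0.4286) + (-3)·(-0.4286) = 1.2857.

Step 4 — take square root: d = √(1.2857) ≈ 1.1339.

d(x, mu) = √(1.2857) ≈ 1.1339


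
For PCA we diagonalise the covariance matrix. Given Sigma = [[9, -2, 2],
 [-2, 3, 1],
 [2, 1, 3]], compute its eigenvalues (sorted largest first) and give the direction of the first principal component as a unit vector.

Step 1 — characteristic polynomial p(λ) = det(λI - Sigma) = λ³ - tr·λ² + c_1·λ - det, where tr = trace, c_1 = sum of the principal 2×2 minors, det = det(Sigma):
  tr = 9 + 3 + 3 = 15,
  c_1 = (9·3 - (-2)²) + (9·3 - (2)²) + (3·3 - (1)²) = 23 + 23 + 8 = 54,
  det = 9·(3·3 - (1)²) - (-2)·((-2)·3 - (1)·(2)) + (2)·((-2)·(1) - 3·(2)) = 9·(8) - (-2)·(-8) + (2)·(-8) = 40.
  So p(λ) = λ³ - 15λ² + 54λ - 40.
Step 2 — look for an integer root (rational root theorem: any rational root is an integer divisor of 40). Testing λ = 1:
  p(1) = 1 - 15 + 54 - 40 = 0  ✓
  Dividing out (λ - 1): p(λ) = (λ - 1)(λ² - 14λ + 40).
Step 3 — remaining eigenvalues from the quadratic λ² - 14λ + 40 = 0:
  Δ = 14² - 4·40 = 196 - 160 = 36,  λ = (14 ± √36)/2 = (14 ± 6)/2 = 10 or 4.
  Sorted: λ_1 = 10,  λ_2 = 4,  λ_3 = 1  (check: sum = 15 = tr ✓).

Step 4 — unit eigenvector for λ_1 = 10: v spans the null space of (Sigma - λ_1 I), whose rows are
  r_1 = (-1, -2, 2),  r_2 = (-2, -7, 1),  r_3 = (2, 1, -7).
  v is orthogonal to every row, so take v ∝ r_1 × r_2 = ((-2)·(1) - (2)·(-7), (2)·(-2) - (-1)·(1), (-1)·(-7) - (-2)·(-2)) = (12, -3, 3).
  Rescale (divide by 3): u = (4, -1, 1).
  ||u|| = √((4)² + (-1)² + (1)²) = √(18) ≈ 4.2426,  v_1 = u/||u|| ≈ (0.9428, -0.2357, 0.2357) (||v_1|| = 1).

λ_1 = 10,  λ_2 = 4,  λ_3 = 1;  v_1 ≈ (0.9428, -0.2357, 0.2357)


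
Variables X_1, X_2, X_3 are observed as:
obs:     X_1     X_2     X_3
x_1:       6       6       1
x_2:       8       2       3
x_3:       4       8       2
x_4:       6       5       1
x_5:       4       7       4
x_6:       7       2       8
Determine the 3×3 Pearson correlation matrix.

Step 1 — column means:
  mean(X_1) = (6 + 8 + 4 + 6 + 4 + 7) / 6 = 35/6 = 5.8333
  mean(X_2) = (6 + 2 + 8 + 5 + 7 + 2) / 6 = 30/6 = 5
  mean(X_3) = (1 + 3 + 2 + 1 + 4 + 8) / 6 = 19/6 = 3.1667

Step 2 — sample variances and covariances s[i,j] = (1/(n-1)) · Σ_k (x_{k,i} - mean_i) · (x_{k,j} - mean_j), with n-1 = 5:
  s[X_1,X_1] = ((0.1667)·(0.1667) + (2.1667)·(2.1667) + (-1.8333)·(-1.8333) + (0.1667)·(0.1667) + (-1.8333)·(-1.8333) + (1.1667)·(1.1667)) / 5 = 12.8333/5 = 2.5667
  s[X_1,X_2] = ((0.1667)·(1) + (2.1667)·(-3) + (-1.8333)·(3) + (0.1667)·(0) + (-1.8333)·(2) + (1.1667)·(-3)) / 5 = -19/5 = -3.8
  s[X_1,X_3] = ((0.1667)·(-2.1667) + (2.1667)·(-0.1667) + (-1.8333)·(-1.1667) + (0.1667)·(-2.1667) + (-1.8333)·(0.8333) + (1.1667)·(4.8333)) / 5 = 5.1667/5 = 1.0333
  s[X_2,X_2] = ((1)·(1) + (-3)·(-3) + (3)·(3) + (0)·(0) + (2)·(2) + (-3)·(-3)) / 5 = 32/5 = 6.4
  s[X_2,X_3] = ((1)·(-2.1667) + (-3)·(-0.1667) + (3)·(-1.1667) + (0)·(-2.1667) + (2)·(0.8333) + (-3)·(4.8333)) / 5 = -18/5 = -3.6
  s[X_3,X_3] = ((-2.1667)·(-2.1667) + (-0.1667)·(-0.1667) + (-1.1667)·(-1.1667) + (-2.1667)·(-2.1667) + (0.8333)·(0.8333) + (4.8333)·(4.8333)) / 5 = 34.8333/5 = 6.9667
  Sample standard deviations s_i = √(s[i,i]):
  s(X_1) = √(2.5667) = 1.6021
  s(X_2) = √(6.4) = 2.5298
  s(X_3) = √(6.9667) = 2.6394

Step 3 — r_{ij} = s_{ij} / (s_i · s_j):
  r[X_1,X_1] = 1 (diagonal).
  r[X_1,X_2] = -3.8 / (1.6021 · 2.5298) = -3.8 / 4.053 = -0.9376
  r[X_1,X_3] = 1.0333 / (1.6021 · 2.6394) = 1.0333 / 4.2286 = 0.2444
  r[X_2,X_2] = 1 (diagonal).
  r[X_2,X_3] = -3.6 / (2.5298 · 2.6394) = -3.6 / 6.6773 = -0.5391
  r[X_3,X_3] = 1 (diagonal).

R is symmetric with unit diagonal. Assembling:

R = [[1, -0.9376, 0.2444],
 [-0.9376, 1, -0.5391],
 [0.2444, -0.5391, 1]]
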